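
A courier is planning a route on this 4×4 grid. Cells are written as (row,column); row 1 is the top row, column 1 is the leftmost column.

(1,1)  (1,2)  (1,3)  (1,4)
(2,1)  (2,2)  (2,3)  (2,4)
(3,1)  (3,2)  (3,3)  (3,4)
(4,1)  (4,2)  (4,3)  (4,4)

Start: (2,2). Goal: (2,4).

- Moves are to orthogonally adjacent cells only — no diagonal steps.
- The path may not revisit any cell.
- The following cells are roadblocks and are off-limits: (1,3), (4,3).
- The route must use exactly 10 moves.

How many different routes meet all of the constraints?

Need simple routes of exactly 10 moves from (2,2) to (2,4) (Manhattan distance 2, so 4 moves are spent on a detour and 4 undoing it).
Enumerating: (2,2) (1,2) (1,1) (2,1) (3,1) (4,1) (4,2) (3,2) (3,3) (2,3) (2,4) | (2,2) (1,2) (1,1) (2,1) (3,1) (4,1) (4,2) (3,2) (3,3) (3,4) (2,4).
That gives 2 routes.

2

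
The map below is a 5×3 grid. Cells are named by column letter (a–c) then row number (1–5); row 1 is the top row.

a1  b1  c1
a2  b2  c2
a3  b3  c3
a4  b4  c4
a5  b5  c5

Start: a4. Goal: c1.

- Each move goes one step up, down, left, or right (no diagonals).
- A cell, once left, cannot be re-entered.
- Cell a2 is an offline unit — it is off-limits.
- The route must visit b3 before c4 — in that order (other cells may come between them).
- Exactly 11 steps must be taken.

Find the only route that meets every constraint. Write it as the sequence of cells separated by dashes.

a4 - a3 - b3 - b4 - b5 - c5 - c4 - c3 - c2 - b2 - b1 - c1

The waypoints must appear in the order b3, c4, with no cell reused.
Route from a4: up to a3, right to b3, 2× down (reaching b5), right to c5, 3× up (reaching c2), left to b2, up to b1, right to c1 — 11 moves in all.
Check: order respected (b3 at step 2, c4 at step 6); 11 moves as required.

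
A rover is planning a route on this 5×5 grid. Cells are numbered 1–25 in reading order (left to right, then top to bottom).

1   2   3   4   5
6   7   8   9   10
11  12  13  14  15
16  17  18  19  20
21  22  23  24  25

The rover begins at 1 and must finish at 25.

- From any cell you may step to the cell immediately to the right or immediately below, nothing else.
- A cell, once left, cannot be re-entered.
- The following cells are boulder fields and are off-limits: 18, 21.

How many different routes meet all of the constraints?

39

A right/down-only route from 1 to 25 makes exactly 4 down-moves and 4 right-moves in some order.
With no other constraints that would be C(8,4) = 70 routes.
Subtract routes through each blocked cell (inclusion–exclusion for overlaps): − through 18: 30 − through 21: 1 → 39.
That gives 39 routes.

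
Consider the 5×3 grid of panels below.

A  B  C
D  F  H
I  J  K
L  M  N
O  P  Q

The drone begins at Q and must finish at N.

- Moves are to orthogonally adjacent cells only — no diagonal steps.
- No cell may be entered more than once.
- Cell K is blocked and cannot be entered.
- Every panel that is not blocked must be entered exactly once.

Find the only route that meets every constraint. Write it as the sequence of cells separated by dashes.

Q - P - O - L - I - D - A - B - C - H - F - J - M - N

Need to visit all 14 open cells exactly once, starting at Q and ending at N.
Route from Q: left 2 to O, up 4 to A, right 2 to C, down 1 to H, left 1 to F, down 2 to M, right 1 to N — 13 moves in all.
Check: all 14 open cells covered.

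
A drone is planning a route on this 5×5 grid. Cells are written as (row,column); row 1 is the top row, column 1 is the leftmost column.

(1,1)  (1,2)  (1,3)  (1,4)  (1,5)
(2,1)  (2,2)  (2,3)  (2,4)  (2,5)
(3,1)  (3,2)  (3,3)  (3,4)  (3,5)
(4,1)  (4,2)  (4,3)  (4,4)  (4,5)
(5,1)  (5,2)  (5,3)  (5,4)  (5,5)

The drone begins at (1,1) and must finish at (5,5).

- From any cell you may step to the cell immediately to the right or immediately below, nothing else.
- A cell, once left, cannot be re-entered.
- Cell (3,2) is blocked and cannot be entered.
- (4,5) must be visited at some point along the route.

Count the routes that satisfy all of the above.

23

A right/down-only route from (1,1) to (5,5) makes exactly 4 down-moves and 4 right-moves in some order.
With no other constraints that would be C(8,4) = 70 routes.
Split at (4,5) and multiply the segment counts (each segment already excludes blocked cells): (1,1)→(4,5): 23; (4,5)→(5,5): 1; product = 23.
That gives 23 routes.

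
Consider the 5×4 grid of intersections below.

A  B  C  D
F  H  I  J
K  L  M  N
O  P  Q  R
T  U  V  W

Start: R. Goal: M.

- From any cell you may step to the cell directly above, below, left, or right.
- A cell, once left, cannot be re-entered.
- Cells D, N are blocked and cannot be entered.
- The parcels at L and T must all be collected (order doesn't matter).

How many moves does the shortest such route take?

Any route passes through L and T in some order between R and M. Summing Manhattan distances along each leg and taking the cheapest ordering (R → T → L → M) gives a lower bound of 4 + 3 + 1 = 8 moves.
A route of 8 moves achieves this: R → W → V → U → T → O → K → L → M.
Since 8 matches the lower bound, it is optimal.

8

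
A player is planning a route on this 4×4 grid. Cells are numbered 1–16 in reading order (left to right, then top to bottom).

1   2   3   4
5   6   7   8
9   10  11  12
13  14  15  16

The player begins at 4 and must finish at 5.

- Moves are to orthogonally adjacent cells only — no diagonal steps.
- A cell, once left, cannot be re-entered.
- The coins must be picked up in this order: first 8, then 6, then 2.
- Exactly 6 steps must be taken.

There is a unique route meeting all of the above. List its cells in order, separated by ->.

4 -> 8 -> 7 -> 6 -> 2 -> 1 -> 5

The waypoints must appear in the order 8, 6, 2, with no cell reused.
Route from 4: down to 8, 2× left (reaching 6), up to 2, left to 1, down to 5 — 6 moves in all.
Check: order respected (8 at step 1, 6 at step 3, 2 at step 4); 6 moves as required.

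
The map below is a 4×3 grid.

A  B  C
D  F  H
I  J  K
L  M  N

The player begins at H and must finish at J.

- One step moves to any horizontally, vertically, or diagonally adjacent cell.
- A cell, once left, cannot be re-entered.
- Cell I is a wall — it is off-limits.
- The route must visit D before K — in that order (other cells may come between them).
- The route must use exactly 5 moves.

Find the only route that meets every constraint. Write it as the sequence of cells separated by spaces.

H B D F K J

The waypoints must appear in the order D, K, with no cell reused.
Route from H: up-left to B, down-left to D, right to F, down-right to K, left to J — 5 moves in all.
Check: order respected (D at step 2, K at step 4); 5 moves as required.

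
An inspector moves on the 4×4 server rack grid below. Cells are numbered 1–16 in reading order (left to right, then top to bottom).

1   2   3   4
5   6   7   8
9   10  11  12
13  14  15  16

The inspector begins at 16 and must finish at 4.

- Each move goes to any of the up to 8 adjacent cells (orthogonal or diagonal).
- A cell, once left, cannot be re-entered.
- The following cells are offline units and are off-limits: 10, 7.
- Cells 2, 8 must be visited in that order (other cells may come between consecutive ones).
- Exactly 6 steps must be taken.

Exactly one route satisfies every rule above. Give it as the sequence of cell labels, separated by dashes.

16 - 11 - 6 - 2 - 3 - 8 - 4

The waypoints must appear in the order 2, 8, with no cell reused.
Route from 16: 2× up-left (reaching 6), up to 2, right to 3, down-right to 8, up to 4 — 6 moves in all.
Check: order respected (2 at step 3, 8 at step 5); 6 moves as required.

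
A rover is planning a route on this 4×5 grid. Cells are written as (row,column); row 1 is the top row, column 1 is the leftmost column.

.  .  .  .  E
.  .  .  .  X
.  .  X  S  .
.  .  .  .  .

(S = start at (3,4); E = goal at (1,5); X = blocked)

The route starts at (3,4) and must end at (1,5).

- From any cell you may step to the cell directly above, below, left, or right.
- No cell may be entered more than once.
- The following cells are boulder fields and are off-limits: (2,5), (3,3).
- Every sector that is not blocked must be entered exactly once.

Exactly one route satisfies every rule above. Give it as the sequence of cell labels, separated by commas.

Need to visit all 18 open cells exactly once, starting at (3,4) and ending at (1,5).
Cell (4,1) has only two open neighbours ((3,1) and (4,2)), so the path must pass straight through it: one of those is the cell it's entered from and the other is where it exits.
Route from (3,4): right 1 to (3,5), down 1 to (4,5), left 4 to (4,1), up 1 to (3,1), right 1 to (3,2), up 1 to (2,2), left 1 to (2,1), up 1 to (1,1), right 2 to (1,3), down 1 to (2,3), right 1 to (2,4), up 1 to (1,4), right 1 to (1,5) — 17 moves in all.
Check: all 18 open cells covered.

(3,4), (3,5), (4,5), (4,4), (4,3), (4,2), (4,1), (3,1), (3,2), (2,2), (2,1), (1,1), (1,2), (1,3), (2,3), (2,4), (1,4), (1,5)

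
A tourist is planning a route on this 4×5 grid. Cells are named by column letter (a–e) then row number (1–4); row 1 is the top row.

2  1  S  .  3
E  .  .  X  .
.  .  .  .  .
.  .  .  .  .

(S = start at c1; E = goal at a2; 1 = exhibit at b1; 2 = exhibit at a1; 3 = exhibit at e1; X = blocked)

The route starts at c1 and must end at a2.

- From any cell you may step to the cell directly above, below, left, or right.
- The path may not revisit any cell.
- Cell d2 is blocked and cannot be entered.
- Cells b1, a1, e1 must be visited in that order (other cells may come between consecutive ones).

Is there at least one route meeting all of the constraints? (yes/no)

no

Ignoring the required order, 20 revisit-free routes from c1 to a2 pass through all of b1, a1, and e1; the waypoint orders that occur are e1 → b1 → a1 (20) — never b1 → a1 → e1.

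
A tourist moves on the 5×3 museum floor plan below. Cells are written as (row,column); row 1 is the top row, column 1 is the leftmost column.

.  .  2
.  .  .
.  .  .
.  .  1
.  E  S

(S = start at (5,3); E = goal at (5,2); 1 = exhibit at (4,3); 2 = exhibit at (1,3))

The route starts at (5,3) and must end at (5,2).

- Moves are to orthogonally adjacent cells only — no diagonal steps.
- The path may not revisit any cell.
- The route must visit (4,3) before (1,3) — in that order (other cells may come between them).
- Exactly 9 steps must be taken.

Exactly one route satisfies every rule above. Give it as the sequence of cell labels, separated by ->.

(5,3) -> (4,3) -> (3,3) -> (2,3) -> (1,3) -> (1,2) -> (2,2) -> (3,2) -> (4,2) -> (5,2)

The waypoints must appear in the order (4,3), (1,3), with no cell reused.
Route from (5,3): up 4 to (1,3), left 1 to (1,2), down 4 to (5,2) — 9 moves in all.
Check: order respected (1 at step 1, 2 at step 4); 9 moves as required.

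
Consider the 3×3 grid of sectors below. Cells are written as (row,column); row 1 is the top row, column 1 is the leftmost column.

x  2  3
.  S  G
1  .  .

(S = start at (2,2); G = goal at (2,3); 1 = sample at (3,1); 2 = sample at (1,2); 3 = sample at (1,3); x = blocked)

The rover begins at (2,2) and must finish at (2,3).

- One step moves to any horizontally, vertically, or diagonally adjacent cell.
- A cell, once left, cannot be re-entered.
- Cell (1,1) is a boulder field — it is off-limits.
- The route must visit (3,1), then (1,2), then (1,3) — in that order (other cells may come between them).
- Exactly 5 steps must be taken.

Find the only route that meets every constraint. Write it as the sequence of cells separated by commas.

The waypoints must appear in the order (3,1), (1,2), (1,3), with no cell reused.
Route from (2,2): down-left 1 to (3,1), up 1 to (2,1), up-right 1 to (1,2), right 1 to (1,3), down 1 to (2,3) — 5 moves in all.
Check: order respected (1 at step 1, 2 at step 3, 3 at step 4); 5 moves as required.

(2,2), (3,1), (2,1), (1,2), (1,3), (2,3)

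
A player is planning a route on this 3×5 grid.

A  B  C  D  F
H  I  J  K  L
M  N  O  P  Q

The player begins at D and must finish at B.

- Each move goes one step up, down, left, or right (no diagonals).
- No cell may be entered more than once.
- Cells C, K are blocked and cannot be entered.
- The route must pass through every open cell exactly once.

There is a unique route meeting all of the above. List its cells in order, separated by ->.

D -> F -> L -> Q -> P -> O -> J -> I -> N -> M -> H -> A -> B

Need to visit all 13 open cells exactly once, starting at D and ending at B.
Cell M has only two open neighbours (H and N), so the path must pass straight through it: one of those is the cell it's entered from and the other is where it exits.
Route from D: right to F, 2× down (reaching Q), 2× left (reaching O), up to J, left to I, down to N, left to M, 2× up (reaching A), right to B — 12 moves in all.
Check: all 13 open cells covered.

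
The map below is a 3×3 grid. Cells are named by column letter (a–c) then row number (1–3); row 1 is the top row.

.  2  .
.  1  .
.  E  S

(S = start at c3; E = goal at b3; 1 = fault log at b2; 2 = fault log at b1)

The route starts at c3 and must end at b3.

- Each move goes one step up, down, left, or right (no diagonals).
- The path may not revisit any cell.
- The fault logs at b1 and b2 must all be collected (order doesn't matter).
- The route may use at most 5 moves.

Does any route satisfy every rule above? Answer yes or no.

yes

One route that works: c3 → c2 → c1 → b1 → b2 → b3.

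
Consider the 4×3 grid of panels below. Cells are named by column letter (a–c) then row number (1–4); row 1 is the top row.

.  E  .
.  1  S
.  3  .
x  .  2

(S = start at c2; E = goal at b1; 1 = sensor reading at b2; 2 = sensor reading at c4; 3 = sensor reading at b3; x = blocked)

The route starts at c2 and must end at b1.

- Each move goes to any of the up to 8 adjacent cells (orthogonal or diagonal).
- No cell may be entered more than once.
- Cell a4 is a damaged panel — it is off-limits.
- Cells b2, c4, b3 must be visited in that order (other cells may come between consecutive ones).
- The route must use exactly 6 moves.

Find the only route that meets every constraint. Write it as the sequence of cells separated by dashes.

c2 - b2 - c3 - c4 - b3 - a2 - b1

The waypoints must appear in the order b2, c4, b3, with no cell reused.
Route from c2: left 1 to b2, down-right 1 to c3, down 1 to c4, up-left 2 to a2, up-right 1 to b1 — 6 moves in all.
Check: order respected (1 at step 1, 2 at step 3, 3 at step 4); 6 moves as required.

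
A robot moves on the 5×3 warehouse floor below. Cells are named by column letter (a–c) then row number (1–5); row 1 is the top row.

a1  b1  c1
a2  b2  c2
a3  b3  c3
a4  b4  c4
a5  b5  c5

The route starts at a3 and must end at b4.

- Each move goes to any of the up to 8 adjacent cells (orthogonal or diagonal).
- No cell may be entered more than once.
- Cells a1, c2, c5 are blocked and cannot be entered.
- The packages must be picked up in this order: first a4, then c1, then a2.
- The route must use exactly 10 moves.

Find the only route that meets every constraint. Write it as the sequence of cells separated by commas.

a3, a4, b5, c4, c3, b2, c1, b1, a2, b3, b4

The waypoints must appear in the order a4, c1, a2, with no cell reused.
Route from a3: down 1 to a4, down-right 1 to b5, up-right 1 to c4, up 1 to c3, up-left 1 to b2, up-right 1 to c1, left 1 to b1, down-left 1 to a2, down-right 1 to b3, down 1 to b4 — 10 moves in all.
Check: order respected (a4 at step 1, c1 at step 6, a2 at step 8); 10 moves as required.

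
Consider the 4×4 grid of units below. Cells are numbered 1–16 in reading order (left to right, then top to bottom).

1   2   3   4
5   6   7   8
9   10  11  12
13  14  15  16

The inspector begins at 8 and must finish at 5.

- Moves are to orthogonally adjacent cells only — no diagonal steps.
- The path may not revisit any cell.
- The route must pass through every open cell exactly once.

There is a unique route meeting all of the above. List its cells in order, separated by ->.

Need to visit all 16 open cells exactly once, starting at 8 and ending at 5.
Cell 4 has only two open neighbours (8 and 3), so the path must pass straight through it: one of those is the cell it's entered from and the other is where it exits.
Route from 8: up to 4, left to 3, 2× down (reaching 11), right to 12, down to 16, 3× left (reaching 13), up to 9, right to 10, 2× up (reaching 2), left to 1, down to 5 — 15 moves in all.
Check: all 16 open cells covered.

8 -> 4 -> 3 -> 7 -> 11 -> 12 -> 16 -> 15 -> 14 -> 13 -> 9 -> 10 -> 6 -> 2 -> 1 -> 5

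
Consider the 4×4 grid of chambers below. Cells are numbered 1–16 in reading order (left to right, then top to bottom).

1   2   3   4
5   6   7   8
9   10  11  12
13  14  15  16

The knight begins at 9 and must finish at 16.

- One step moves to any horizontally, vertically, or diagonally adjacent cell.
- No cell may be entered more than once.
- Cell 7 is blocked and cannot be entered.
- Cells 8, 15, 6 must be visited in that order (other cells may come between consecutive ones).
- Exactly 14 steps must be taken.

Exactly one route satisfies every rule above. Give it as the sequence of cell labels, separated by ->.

9 -> 5 -> 1 -> 2 -> 3 -> 4 -> 8 -> 12 -> 15 -> 14 -> 13 -> 10 -> 6 -> 11 -> 16

The waypoints must appear in the order 8, 15, 6, with no cell reused.
Route from 9: up 2 to 1, right 3 to 4, down 2 to 12, down-left 1 to 15, left 2 to 13, up-right 1 to 10, up 1 to 6, down-right 2 to 16 — 14 moves in all.
Check: order respected (8 at step 6, 15 at step 8, 6 at step 12); 14 moves as required.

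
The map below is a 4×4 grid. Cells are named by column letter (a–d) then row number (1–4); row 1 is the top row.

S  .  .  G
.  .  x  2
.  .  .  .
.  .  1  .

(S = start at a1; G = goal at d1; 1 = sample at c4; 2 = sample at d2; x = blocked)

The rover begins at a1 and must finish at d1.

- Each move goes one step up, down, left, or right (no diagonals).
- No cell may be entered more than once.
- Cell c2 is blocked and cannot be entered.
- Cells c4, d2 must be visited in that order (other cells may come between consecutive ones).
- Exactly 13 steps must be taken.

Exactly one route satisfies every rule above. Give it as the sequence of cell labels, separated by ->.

The waypoints must appear in the order c4, d2, with no cell reused.
Route from a1: right 1 to b1, down 1 to b2, left 1 to a2, down 2 to a4, right 1 to b4, up 1 to b3, right 1 to c3, down 1 to c4, right 1 to d4, up 3 to d1 — 13 moves in all.
Check: order respected (1 at step 9, 2 at step 12); 13 moves as required.

a1 -> b1 -> b2 -> a2 -> a3 -> a4 -> b4 -> b3 -> c3 -> c4 -> d4 -> d3 -> d2 -> d1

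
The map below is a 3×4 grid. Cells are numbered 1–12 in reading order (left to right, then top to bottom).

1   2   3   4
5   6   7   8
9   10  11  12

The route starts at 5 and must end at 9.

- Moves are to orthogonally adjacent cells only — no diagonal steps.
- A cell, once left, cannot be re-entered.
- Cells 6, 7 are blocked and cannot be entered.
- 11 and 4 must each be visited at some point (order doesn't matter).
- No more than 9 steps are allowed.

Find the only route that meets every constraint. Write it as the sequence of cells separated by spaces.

5 1 2 3 4 8 12 11 10 9

The budget equals the shortest possible length, so every move has to be on a shortest route through the required cells.
Route from 5: up to 1, 3× right (reaching 4), 2× down (reaching 12), 3× left (reaching 9) — 9 moves in all.
Check: all required cells visited; 9 ≤ 9 moves.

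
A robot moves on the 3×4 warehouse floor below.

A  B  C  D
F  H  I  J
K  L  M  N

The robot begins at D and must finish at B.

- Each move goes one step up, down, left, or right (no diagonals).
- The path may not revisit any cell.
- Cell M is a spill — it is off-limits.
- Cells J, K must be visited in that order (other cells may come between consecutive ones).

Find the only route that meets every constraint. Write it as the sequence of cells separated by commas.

D, J, I, H, L, K, F, A, B

The waypoints must appear in the order J, K, with no cell reused.
Route from D: down to J, 2× left (reaching H), down to L, left to K, 2× up (reaching A), right to B — 8 moves in all.
Check: order respected (J at step 1, K at step 5).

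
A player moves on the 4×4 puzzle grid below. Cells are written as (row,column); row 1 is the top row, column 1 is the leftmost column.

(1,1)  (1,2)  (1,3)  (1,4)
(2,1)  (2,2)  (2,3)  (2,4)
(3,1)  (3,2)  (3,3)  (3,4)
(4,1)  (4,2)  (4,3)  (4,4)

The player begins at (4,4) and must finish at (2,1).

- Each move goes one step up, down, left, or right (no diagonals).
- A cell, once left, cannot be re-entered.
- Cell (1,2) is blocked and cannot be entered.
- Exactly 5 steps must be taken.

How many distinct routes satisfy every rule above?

Need simple routes of exactly 5 moves from (4,4) to (2,1) (Manhattan distance 5, so 0 moves are spent on a detour and 0 undoing it).
Branch systematically from the start, pruning whenever the remaining move budget drops below the Manhattan distance to (2,1) or differs from it in parity. Grouping the completions by first move — via (3,4): 4; via (4,3): 6 — and summing: 4 + 6 = 10.
That gives 10 routes.

10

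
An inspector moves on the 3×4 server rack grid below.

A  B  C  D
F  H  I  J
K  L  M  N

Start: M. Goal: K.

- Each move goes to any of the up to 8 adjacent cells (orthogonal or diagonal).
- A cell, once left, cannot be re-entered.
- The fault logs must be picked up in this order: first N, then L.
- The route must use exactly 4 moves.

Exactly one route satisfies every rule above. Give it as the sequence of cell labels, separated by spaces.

The waypoints must appear in the order N, L, with no cell reused.
Route from M: right to N, up-left to I, down-left to L, left to K — 4 moves in all.
Check: order respected (N at step 1, L at step 3); 4 moves as required.

M N I L K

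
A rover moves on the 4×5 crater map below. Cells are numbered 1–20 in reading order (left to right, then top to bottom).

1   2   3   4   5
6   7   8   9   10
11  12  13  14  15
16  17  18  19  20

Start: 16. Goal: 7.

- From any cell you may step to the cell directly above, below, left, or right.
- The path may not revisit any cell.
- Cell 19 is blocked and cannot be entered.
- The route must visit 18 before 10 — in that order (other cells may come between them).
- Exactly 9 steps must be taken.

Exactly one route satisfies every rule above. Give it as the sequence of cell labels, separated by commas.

The waypoints must appear in the order 18, 10, with no cell reused.
Route from 16: right 2 to 18, up 1 to 13, right 2 to 15, up 1 to 10, left 3 to 7 — 9 moves in all.
Check: order respected (18 at step 2, 10 at step 6); 9 moves as required.

16, 17, 18, 13, 14, 15, 10, 9, 8, 7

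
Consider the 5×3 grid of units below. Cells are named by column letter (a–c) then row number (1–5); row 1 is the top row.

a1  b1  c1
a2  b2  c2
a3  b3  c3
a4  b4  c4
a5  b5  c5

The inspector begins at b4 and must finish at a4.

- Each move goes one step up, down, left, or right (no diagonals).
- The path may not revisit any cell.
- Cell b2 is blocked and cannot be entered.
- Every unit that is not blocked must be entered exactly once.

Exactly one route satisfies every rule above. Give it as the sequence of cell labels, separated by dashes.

b4 - b3 - a3 - a2 - a1 - b1 - c1 - c2 - c3 - c4 - c5 - b5 - a5 - a4

Need to visit all 14 open cells exactly once, starting at b4 and ending at a4.
Cell b1 has only two open neighbours (a1 and c1), so the path must pass straight through it: one of those is the cell it's entered from and the other is where it exits.
Route from b4: up 1 to b3, left 1 to a3, up 2 to a1, right 2 to c1, down 4 to c5, left 2 to a5, up 1 to a4 — 13 moves in all.
Check: all 14 open cells covered.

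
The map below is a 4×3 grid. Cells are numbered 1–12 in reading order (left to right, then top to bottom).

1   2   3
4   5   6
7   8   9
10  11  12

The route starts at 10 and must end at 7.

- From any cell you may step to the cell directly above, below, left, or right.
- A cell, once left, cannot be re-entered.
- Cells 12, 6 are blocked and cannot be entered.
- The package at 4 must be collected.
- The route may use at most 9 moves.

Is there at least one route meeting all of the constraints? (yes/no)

One route that works: 10 → 11 → 8 → 5 → 4 → 7.

yes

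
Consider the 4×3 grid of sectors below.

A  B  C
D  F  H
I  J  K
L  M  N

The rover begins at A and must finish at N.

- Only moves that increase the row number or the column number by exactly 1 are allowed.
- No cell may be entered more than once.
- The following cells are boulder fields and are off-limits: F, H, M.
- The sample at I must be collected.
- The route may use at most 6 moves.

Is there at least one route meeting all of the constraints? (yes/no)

One route that works: A → D → I → J → K → N.

yes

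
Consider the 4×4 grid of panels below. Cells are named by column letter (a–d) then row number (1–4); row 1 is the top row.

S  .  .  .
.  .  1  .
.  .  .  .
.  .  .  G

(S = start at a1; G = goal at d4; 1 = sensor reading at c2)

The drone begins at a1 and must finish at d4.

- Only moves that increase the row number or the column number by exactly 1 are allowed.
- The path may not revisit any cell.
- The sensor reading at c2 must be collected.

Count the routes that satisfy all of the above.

9

A right/down-only route from a1 to d4 makes exactly 3 down-moves and 3 right-moves in some order.
With no other constraints that would be C(6,3) = 20 routes.
Split at c2 and multiply the segment counts: a1→c2: 3; c2→d4: 3; product = 9.
That gives 9 routes.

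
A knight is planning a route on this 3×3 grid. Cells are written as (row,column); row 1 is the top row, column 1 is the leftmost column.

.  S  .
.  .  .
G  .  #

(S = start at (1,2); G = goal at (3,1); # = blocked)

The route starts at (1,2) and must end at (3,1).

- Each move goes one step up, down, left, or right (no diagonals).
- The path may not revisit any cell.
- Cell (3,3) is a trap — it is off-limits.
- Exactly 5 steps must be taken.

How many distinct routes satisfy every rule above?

3

Need simple routes of exactly 5 moves from (1,2) to (3,1) (Manhattan distance 3, so 1 moves are spent on a detour and 1 undoing it).
Enumerating: (1,2) (1,1) (2,1) (2,2) (3,2) (3,1) | (1,2) (1,3) (2,3) (2,2) (3,2) (3,1) | (1,2) (1,3) (2,3) (2,2) (2,1) (3,1).
That gives 3 routes.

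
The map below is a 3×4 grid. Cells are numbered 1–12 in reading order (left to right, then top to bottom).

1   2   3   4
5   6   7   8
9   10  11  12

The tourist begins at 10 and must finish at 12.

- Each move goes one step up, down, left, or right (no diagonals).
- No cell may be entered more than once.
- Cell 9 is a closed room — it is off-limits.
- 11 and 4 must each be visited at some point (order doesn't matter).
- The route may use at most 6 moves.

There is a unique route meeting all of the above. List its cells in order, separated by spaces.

The budget equals the shortest possible length, so every move has to be on a shortest route through the required cells.
Route from 10: right 1 to 11, up 2 to 3, right 1 to 4, down 2 to 12 — 6 moves in all.
Check: all required cells visited; 6 ≤ 6 moves.

10 11 7 3 4 8 12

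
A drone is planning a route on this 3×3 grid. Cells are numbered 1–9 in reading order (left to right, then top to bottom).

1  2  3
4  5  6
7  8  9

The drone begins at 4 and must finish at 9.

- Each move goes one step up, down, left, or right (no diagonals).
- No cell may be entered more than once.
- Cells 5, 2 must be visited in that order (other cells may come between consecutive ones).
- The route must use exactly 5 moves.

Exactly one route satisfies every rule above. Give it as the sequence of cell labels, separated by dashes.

The waypoints must appear in the order 5, 2, with no cell reused.
Route from 4: right to 5, up to 2, right to 3, 2× down (reaching 9) — 5 moves in all.
Check: order respected (5 at step 1, 2 at step 2); 5 moves as required.

4 - 5 - 2 - 3 - 6 - 9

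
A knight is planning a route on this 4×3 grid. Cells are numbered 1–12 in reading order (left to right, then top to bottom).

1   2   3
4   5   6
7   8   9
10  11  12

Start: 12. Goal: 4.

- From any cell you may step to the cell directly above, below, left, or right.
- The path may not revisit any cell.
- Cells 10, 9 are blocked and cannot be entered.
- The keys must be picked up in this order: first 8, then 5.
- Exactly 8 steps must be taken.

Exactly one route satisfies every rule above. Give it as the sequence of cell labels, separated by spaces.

The waypoints must appear in the order 8, 5, with no cell reused.
Route from 12: left to 11, 2× up (reaching 5), right to 6, up to 3, 2× left (reaching 1), down to 4 — 8 moves in all.
Check: order respected (8 at step 2, 5 at step 3); 8 moves as required.

12 11 8 5 6 3 2 1 4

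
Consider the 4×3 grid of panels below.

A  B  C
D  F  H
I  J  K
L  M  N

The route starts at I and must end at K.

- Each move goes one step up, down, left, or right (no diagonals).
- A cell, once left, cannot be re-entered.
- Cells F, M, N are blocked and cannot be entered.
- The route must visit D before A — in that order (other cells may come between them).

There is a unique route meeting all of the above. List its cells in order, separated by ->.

The waypoints must appear in the order D, A, with no cell reused.
Route from I: up 2 to A, right 2 to C, down 2 to K — 6 moves in all.
Check: order respected (D at step 1, A at step 2).

I -> D -> A -> B -> C -> H -> K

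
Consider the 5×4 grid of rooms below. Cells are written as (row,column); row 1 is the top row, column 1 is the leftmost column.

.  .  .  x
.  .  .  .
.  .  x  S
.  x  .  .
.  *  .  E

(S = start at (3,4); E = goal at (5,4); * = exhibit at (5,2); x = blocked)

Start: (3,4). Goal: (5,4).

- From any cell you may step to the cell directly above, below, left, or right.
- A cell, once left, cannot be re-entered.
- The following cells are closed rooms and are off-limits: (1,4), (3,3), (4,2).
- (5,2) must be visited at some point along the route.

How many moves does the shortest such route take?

10

Any route passes through (5,2) somewhere between (3,4) and (5,4). Summing Manhattan distances along the two legs ((3,4) → (5,2) → (5,4)) gives a lower bound of 4 + 2 = 6 moves.
The shortest route satisfying every rule uses 10 moves: (3,4) → (2,4) → (2,3) → (2,2) → (3,2) → (3,1) → (4,1) → (5,1) → (5,2) → (5,3) → (5,4).
The bound of 6 isn't tight here; checking systematically, no route of length 6 through 9 satisfies every constraint (on a 4-connected grid the length of any start-to-goal walk has the same parity as the Manhattan bound, so only lengths 6, 8, 10, … need checking), so 10 is the minimum.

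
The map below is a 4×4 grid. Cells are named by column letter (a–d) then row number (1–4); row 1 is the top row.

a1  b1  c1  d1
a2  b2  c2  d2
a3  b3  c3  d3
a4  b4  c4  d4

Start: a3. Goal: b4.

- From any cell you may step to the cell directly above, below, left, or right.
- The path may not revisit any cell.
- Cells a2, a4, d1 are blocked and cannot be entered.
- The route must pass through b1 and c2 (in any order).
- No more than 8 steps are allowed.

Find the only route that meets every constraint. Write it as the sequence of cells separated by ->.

Any route must reach b1 and c2 and still end at b4 within 8 moves, so the order of the required stops is forced.
Route from a3: right to b3, 2× up (reaching b1), right to c1, 3× down (reaching c4), left to b4 — 8 moves in all.
Check: all required cells visited; 8 ≤ 8 moves.

a3 -> b3 -> b2 -> b1 -> c1 -> c2 -> c3 -> c4 -> b4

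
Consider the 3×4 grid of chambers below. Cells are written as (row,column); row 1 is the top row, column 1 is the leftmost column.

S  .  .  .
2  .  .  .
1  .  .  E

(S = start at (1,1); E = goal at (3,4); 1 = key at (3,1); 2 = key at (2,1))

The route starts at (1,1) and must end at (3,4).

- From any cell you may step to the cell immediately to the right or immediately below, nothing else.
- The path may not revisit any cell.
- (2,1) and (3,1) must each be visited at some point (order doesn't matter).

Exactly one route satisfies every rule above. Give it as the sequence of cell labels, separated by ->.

(1,1) -> (2,1) -> (3,1) -> (3,2) -> (3,3) -> (3,4)

Moves only go right or down, so the column and row indices never decrease.
Route from (1,1): down 2 to (3,1), right 3 to (3,4) — 5 moves in all.
Check: all required cells visited.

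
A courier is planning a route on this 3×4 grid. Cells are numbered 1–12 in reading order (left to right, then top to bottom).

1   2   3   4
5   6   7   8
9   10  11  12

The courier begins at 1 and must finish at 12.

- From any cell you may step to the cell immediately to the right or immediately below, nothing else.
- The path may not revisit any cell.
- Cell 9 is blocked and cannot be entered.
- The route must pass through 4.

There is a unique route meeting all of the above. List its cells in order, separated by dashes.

1 - 2 - 3 - 4 - 8 - 12

Moves only go right or down, so the column and row indices never decrease.
Route from 1: 3× right (reaching 4), 2× down (reaching 12) — 5 moves in all.
Check: all required cells visited.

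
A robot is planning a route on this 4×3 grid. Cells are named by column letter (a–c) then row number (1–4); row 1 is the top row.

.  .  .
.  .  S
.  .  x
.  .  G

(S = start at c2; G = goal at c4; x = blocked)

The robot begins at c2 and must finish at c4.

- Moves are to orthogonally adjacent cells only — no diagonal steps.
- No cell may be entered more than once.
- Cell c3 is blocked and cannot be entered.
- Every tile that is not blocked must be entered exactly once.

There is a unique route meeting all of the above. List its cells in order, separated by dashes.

c2 - c1 - b1 - a1 - a2 - b2 - b3 - a3 - a4 - b4 - c4

Need to visit all 11 open cells exactly once, starting at c2 and ending at c4.
Cell a1 has only two open neighbours (a2 and b1), so the path must pass straight through it: one of those is the cell it's entered from and the other is where it exits.
Route from c2: up to c1, 2× left (reaching a1), down to a2, right to b2, down to b3, left to a3, down to a4, 2× right (reaching c4) — 10 moves in all.
Check: all 11 open cells covered.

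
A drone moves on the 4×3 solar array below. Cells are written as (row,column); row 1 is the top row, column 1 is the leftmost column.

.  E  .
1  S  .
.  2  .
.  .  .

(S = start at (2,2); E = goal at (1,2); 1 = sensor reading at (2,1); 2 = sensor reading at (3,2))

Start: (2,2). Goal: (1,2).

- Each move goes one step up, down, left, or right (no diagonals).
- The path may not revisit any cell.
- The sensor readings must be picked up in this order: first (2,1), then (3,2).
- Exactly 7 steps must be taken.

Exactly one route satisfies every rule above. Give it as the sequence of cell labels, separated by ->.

(2,2) -> (2,1) -> (3,1) -> (3,2) -> (3,3) -> (2,3) -> (1,3) -> (1,2)

The waypoints must appear in the order (2,1), (3,2), with no cell reused.
Route from (2,2): left 1 to (2,1), down 1 to (3,1), right 2 to (3,3), up 2 to (1,3), left 1 to (1,2) — 7 moves in all.
Check: order respected (1 at step 1, 2 at step 3); 7 moves as required.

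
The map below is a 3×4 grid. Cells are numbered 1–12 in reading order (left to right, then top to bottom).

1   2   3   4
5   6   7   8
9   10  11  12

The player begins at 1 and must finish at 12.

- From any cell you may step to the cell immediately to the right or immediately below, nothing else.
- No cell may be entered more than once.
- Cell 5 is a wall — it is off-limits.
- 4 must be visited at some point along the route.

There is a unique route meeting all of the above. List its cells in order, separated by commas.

1, 2, 3, 4, 8, 12

Moves only go right or down, so the column and row indices never decrease.
Route from 1: right 3 to 4, down 2 to 12 — 5 moves in all.
Check: all required cells visited.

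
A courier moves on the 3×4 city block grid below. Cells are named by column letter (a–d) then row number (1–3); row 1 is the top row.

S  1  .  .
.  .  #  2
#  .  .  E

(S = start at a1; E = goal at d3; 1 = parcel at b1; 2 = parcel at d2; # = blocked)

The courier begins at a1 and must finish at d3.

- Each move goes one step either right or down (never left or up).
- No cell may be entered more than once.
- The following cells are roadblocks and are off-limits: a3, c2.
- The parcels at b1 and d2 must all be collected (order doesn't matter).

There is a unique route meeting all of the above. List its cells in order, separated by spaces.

a1 b1 c1 d1 d2 d3

Moves only go right or down, so the column and row indices never decrease.
Route from a1: 3× right (reaching d1), 2× down (reaching d3) — 5 moves in all.
Check: all required cells visited.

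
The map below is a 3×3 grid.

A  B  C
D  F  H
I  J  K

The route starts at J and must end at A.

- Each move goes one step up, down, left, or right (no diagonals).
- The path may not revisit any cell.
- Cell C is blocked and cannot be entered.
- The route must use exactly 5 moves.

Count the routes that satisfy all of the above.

3

Need simple routes of exactly 5 moves from J to A (Manhattan distance 3, so 1 moves are spent on a detour and 1 undoing it).
Enumerating: J I D F B A | J K H F B A | J K H F D A.
That gives 3 routes.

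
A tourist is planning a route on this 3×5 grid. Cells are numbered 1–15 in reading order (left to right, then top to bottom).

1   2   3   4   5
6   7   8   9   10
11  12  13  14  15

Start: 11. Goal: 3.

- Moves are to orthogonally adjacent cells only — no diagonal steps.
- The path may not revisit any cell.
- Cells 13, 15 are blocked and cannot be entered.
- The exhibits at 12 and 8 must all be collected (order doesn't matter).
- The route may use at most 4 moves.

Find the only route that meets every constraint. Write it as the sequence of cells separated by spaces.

The budget equals the shortest possible length, so every move has to be on a shortest route through the required cells.
Route from 11: right to 12, up to 7, right to 8, up to 3 — 4 moves in all.
Check: all required cells visited; 4 ≤ 4 moves.

11 12 7 8 3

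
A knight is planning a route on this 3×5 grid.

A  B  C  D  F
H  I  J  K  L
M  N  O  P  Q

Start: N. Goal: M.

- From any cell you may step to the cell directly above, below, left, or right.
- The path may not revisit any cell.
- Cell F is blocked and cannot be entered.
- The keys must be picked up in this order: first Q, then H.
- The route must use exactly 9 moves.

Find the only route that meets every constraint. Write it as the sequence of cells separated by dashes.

The waypoints must appear in the order Q, H, with no cell reused.
Route from N: right 3 to Q, up 1 to L, left 4 to H, down 1 to M — 9 moves in all.
Check: order respected (Q at step 3, H at step 8); 9 moves as required.

N - O - P - Q - L - K - J - I - H - M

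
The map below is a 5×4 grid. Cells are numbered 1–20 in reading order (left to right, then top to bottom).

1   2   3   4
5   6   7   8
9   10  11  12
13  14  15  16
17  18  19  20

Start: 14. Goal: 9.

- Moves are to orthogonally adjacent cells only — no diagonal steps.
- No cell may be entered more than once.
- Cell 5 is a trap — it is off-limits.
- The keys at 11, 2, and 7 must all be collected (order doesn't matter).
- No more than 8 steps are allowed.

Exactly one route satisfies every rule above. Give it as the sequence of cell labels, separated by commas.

14, 15, 11, 7, 3, 2, 6, 10, 9

The 8-move cap with required stops at 11, 2, 7 leaves no slack for detours.
Route from 14: right 1 to 15, up 3 to 3, left 1 to 2, down 2 to 10, left 1 to 9 — 8 moves in all.
Check: all required cells visited; 8 ≤ 8 moves.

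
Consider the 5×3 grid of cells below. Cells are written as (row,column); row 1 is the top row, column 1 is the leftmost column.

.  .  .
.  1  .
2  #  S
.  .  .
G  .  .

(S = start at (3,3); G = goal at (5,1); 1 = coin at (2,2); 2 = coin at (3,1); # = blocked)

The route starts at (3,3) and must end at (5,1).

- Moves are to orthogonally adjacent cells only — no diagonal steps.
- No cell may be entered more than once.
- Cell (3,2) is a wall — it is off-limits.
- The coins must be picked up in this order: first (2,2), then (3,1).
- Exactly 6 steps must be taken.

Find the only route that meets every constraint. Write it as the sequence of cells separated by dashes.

(3,3) - (2,3) - (2,2) - (2,1) - (3,1) - (4,1) - (5,1)

The waypoints must appear in the order (2,2), (3,1), with no cell reused.
Route from (3,3): up to (2,3), 2× left (reaching (2,1)), 3× down (reaching (5,1)) — 6 moves in all.
Check: order respected (1 at step 2, 2 at step 4); 6 moves as required.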